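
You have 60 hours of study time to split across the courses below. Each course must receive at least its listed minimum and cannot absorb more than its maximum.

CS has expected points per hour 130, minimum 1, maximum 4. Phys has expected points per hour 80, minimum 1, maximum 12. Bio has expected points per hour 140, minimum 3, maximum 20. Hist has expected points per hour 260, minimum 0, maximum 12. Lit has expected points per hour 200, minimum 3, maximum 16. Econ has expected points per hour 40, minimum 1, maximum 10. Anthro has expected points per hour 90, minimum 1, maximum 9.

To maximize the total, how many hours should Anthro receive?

Meeting every minimum uses 1+1+3+0+3+1+1 = 10 hours, leaving 50.
Rank by expected points per hour: Hist 260 > Lit 200 > Bio 140 > CS 130 > Anthro 90 > Phys 80 > Econ 40.
Hist: +12 to 12 (cap) — 38 left.
Give Lit 13 more to hit its cap of 16 — 25 left.
Give Bio 17 more to hit its cap of 20 — 8 left.
CS takes 3 more to reach its cap of 4 — 5 left.
Anthro: +5 (room for 8) → 6. Pool exhausted.

6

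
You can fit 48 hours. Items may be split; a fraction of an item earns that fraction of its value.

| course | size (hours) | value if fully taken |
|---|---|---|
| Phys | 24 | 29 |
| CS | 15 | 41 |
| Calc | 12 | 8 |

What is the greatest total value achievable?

Sort by value density: CS 41/15≈2.73, Phys 29/24≈1.21, Calc 8/12≈0.667.
All 15 hours of CS fit (value 41) ; 33 remain.
Phys: take in full, 24 hours for value 29 ; 9 left.
Fill the last 9 hours with part of Calc: 9/12 of it earns 6.
Total value = 76.

76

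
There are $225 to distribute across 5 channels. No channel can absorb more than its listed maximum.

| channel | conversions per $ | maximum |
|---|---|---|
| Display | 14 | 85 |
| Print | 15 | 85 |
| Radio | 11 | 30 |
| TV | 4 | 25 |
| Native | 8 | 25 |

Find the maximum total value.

Highest conversions per $ first: Print 15 > Display 14 > Radio 11 > Native 8 > TV 4.
Print takes 85 to reach its cap of 85 ; 140 left.
Give Display 85 to hit its cap of 85 ; 55 left.
Radio takes 30 to reach its cap of 30 ; 25 left.
Native: +25 to 25 (cap) ; 0 left.
Total = 14×85 + 15×85 + 11×30 + 8×25 = 2995.

2995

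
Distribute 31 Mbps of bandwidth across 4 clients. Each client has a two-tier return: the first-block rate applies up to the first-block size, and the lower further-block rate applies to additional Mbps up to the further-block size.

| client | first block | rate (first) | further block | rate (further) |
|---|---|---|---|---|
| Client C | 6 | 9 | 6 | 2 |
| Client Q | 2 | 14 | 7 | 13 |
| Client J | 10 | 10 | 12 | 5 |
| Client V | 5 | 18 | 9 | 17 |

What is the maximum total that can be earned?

442

Treat each block as its own option and order by rate: Client V/tier1 18 > Client V/tier2 17 > Client Q/tier1 14 > Client Q/tier2 13 > Client J/tier1 10 > Client C/tier1 9 > Client J/tier2 5 > Client C/tier2 2.
Client V/tier1 (18): +5 — 26 left.
Client V tier2 at 17: fill all 9 — 17 left.
Client Q tier1 at 14: fill all 2 — 15 left.
Client Q/tier2 (13): +7 — 8 left.
8 remain; put them into Client J tier1 at 10.
Total = 18×5 + 17×9 + 14×2 + 13×7 + 10×8 = 442.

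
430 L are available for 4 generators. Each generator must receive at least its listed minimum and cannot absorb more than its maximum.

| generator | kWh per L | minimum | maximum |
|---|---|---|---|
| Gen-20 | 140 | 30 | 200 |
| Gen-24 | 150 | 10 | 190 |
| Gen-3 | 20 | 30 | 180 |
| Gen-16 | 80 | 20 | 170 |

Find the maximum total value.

57300

Meeting every minimum uses 30+10+30+20 = 90 L, leaving 340.
Rank by kWh per L: Gen-24 150 > Gen-20 140 > Gen-16 80 > Gen-3 20.
Gen-24: +180 to 190 (cap) → 160 left.
Gen-20 has room for 170 more but only 160 remain, so it gets 190.
Total = 140×190 + 150×190 + 20×30 + 80×20 = 57300.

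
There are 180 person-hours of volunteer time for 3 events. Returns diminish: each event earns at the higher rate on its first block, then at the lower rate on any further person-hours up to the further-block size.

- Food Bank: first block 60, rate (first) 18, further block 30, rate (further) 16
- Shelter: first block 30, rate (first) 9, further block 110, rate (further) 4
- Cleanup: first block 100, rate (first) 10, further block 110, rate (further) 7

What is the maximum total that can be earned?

Treat each block as its own option and order by rate: Food Bank/T1 18 > Food Bank/T2 16 > Cleanup/T1 10 > Shelter/T1 9 > Cleanup/T2 7 > Shelter/T2 4.
Fill Food Bank T1 block (60 at 18) — 120 left.
Food Bank/T2 (16): +30 — 90 left.
Cleanup/T1: +90 of 100 at 10; pool empty.
Total = 18×60 + 16×30 + 10×90 = 2460.

2460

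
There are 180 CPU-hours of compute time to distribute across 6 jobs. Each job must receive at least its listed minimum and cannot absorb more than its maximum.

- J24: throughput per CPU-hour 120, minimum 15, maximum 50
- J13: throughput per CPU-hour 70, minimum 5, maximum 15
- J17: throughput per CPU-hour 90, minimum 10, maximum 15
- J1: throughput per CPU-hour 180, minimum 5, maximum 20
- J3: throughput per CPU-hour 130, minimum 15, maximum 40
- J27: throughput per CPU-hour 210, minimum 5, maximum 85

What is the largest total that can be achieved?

30300

Meeting every minimum uses 15+5+10+5+15+5 = 55 CPU-hours, leaving 125.
Order the jobs by throughput per CPU-hour: J27 210 > J1 180 > J3 130 > J24 120 > J17 90 > J13 70.
J27: +80 to 85 (cap) — 45 left.
J1: +15 to 20 (cap) — 30 left.
J3: +25 to 40 (cap) — 5 left.
J24 has room for 35 more but only 5 remain, so it gets 20.
Total = 120×20 + 70×5 + 90×10 + 180×20 + 130×40 + 210×85 = 30300.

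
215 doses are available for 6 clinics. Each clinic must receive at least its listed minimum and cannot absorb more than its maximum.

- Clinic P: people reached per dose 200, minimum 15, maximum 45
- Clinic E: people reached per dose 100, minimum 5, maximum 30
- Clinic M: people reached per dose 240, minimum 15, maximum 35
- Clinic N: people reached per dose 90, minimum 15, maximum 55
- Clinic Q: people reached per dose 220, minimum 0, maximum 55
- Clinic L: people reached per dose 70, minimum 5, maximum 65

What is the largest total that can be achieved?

Meeting every minimum uses 15+5+15+15+0+5 = 55 doses, leaving 160.
Highest people reached per dose first: Clinic M 240 > Clinic Q 220 > Clinic P 200 > Clinic E 100 > Clinic N 90 > Clinic L 70.
Give Clinic M 20 more to hit its cap of 35 ; 140 left.
Clinic Q: +55 to 55 (cap) ; 85 left.
Clinic P takes 30 more to reach its cap of 45 ; 55 left.
Clinic E takes 25 more to reach its cap of 30 ; 30 left.
Clinic N has room for 40 more but only 30 remain, so it gets 45.
Total = 200×45 + 100×30 + 240×35 + 90×45 + 220×55 + 70×5 = 36900.

36900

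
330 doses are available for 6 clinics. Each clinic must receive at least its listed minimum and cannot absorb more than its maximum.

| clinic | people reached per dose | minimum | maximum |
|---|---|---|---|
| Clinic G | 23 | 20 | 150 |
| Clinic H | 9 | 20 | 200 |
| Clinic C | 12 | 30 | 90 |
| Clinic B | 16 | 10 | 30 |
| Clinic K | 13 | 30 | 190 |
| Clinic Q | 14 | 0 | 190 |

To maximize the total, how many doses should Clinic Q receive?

Meeting every minimum uses 20+20+30+10+30+0 = 110 doses, leaving 220.
Order the clinics by people reached per dose: Clinic G 23 > Clinic B 16 > Clinic Q 14 > Clinic K 13 > Clinic C 12 > Clinic H 9.
Clinic G takes 130 more to reach its cap of 150 → 90 left.
Clinic B takes 20 more to reach its cap of 30 → 70 left.
Clinic Q: +70 (room for 190) → 70. Pool exhausted.

70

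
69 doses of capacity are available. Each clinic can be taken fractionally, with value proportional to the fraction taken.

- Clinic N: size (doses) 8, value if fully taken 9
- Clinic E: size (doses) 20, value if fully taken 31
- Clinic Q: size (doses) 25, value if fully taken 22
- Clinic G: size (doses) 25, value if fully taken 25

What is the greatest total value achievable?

Best value per unit of size first: Clinic E 31/20≈1.55, Clinic N 9/8≈1.12, Clinic G 25/25≈1, Clinic Q 22/25≈0.88.
All 20 doses of Clinic E fit (value 31) ; 49 remain.
Take all of Clinic N (8 doses, value 9) ; 41 doses left.
Clinic G: take in full, 25 doses for value 25 ; 16 left.
Only 16 doses remain; take 16/25 of Clinic Q for value 22×16/25 = 14.08.
Total value = 79.08.

79.08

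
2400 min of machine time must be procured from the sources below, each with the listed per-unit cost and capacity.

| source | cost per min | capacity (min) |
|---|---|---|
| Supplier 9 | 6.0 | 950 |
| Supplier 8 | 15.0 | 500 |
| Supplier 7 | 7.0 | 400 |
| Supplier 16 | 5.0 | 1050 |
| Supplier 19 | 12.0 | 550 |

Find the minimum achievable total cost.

13750

Use sources in increasing cost order.
Supplier 16 (5.0): use full 1050 — 1350 min to go.
Supplier 9 at 6.0: take all 950 min — 400 still needed.
Supplier 7 at 7.0: take all 400 min — 0 still needed.
Supplier 19, Supplier 8: unused.
Cost = 1050×5.0 + 950×6.0 + 400×7.0 = 13750.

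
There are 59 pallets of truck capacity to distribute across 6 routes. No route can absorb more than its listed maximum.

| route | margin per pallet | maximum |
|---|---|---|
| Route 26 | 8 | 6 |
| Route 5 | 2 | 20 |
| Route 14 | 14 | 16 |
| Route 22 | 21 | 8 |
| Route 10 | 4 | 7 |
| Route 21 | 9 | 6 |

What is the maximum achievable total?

554

Order the routes by margin per pallet: Route 22 21 > Route 14 14 > Route 21 9 > Route 26 8 > Route 10 4 > Route 5 2.
Give Route 22 8 to hit its cap of 8 — 51 left.
Give Route 14 16 to hit its cap of 16 — 35 left.
Route 21 takes 6 to reach its cap of 6 — 29 left.
Route 26: +6 to 6 (cap) — 23 left.
Route 10 takes 7 to reach its cap of 7 — 16 left.
Route 5 has room for 20 but only 16 remain, so it gets 16.
Total = 8×6 + 2×16 + 14×16 + 21×8 + 4×7 + 9×6 = 554.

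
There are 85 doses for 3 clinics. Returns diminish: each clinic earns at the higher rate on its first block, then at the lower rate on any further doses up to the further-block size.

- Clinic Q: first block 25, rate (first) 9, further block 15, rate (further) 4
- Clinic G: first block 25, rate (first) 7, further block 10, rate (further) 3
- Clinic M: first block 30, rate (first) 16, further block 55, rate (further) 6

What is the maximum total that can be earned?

910

Treat each block as its own option and order by rate: Clinic M/first 16 > Clinic Q/first 9 > Clinic G/first 7 > Clinic M/second 6 > Clinic Q/second 4 > Clinic G/second 3.
Clinic M first at 16: fill all 30 ; 55 left.
Clinic Q/first (9): +25 ; 30 left.
Clinic G first at 7: fill all 25 ; 5 left.
5 remain; put them into Clinic M second at 6.
Total = 16×30 + 9×25 + 7×25 + 6×5 = 910.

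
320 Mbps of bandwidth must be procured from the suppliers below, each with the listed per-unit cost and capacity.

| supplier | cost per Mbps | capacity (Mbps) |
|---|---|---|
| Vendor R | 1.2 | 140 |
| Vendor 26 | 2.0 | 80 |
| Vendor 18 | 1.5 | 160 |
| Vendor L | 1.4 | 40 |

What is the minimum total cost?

Fill from the cheapest supplier first.
Take 140 from Vendor R at 1.2 — need 180 more.
Take 40 from Vendor L at 1.4 — need 140 more.
Vendor 18 at 1.5: take 140 of its 160 — requirement met.
Vendor 26: unused.
Cost = 140×1.2 + 40×1.4 + 140×1.5 = 434.

434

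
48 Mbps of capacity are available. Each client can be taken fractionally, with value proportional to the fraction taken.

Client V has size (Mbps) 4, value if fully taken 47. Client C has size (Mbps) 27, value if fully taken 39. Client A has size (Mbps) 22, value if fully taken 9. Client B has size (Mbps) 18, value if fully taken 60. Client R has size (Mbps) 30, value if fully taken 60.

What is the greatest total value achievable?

Rank by value-to-size ratio: Client V 47/4≈11.8, Client B 60/18≈3.33, Client R 60/30≈2, Client C 39/27≈1.44, Client A 9/22≈0.409.
Client V: take in full, 4 Mbps for value 47 ; 44 left.
All 18 Mbps of Client B fit (value 60) ; 26 remain.
Fill the last 26 Mbps with part of Client R: 26/30 of it earns 52.
Total value = 159.

159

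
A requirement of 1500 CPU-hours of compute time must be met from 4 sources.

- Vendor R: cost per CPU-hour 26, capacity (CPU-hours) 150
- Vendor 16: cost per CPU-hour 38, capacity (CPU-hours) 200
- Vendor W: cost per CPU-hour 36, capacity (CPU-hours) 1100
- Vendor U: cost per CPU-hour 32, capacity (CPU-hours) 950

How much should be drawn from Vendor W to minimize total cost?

Cheapest first:
Vendor R at 26: take all 150 CPU-hours ; 1350 still needed.
Vendor U (32): use full 950 ; 400 CPU-hours to go.
Take 400 from Vendor W at 36 to finish.
Vendor 16: unused.

400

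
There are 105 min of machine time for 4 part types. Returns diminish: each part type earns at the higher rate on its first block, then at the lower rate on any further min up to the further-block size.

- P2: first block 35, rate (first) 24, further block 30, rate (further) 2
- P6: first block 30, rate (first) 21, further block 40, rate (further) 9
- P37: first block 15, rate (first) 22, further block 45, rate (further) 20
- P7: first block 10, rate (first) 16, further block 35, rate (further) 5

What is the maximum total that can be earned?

Order all 8 blocks by rate: P2/T1 24 > P37/T1 22 > P6/T1 21 > P37/T2 20 > P7/T1 16 > P6/T2 9 > P7/T2 5 > P2/T2 2.
P2/T1 (24): +35 ; 70 left.
P37 T1 at 22: fill all 15 ; 55 left.
P6/T1 (21): +30 ; 25 left.
25 remain; put them into P37 T2 at 20.
Total = 24×35 + 22×15 + 21×30 + 20×25 = 2300.

2300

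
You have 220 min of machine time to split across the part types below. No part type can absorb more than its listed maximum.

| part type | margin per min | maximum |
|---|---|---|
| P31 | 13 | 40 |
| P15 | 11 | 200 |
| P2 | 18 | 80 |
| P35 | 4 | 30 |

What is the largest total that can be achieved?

3060

Order the part types by margin per min: P2 18 > P31 13 > P15 11 > P35 4.
Give P2 80 to hit its cap of 80 → 140 left.
Give P31 40 to hit its cap of 40 → 100 left.
P15 has room for 200 but only 100 remain, so it gets 100.
Total = 13×40 + 11×100 + 18×80 = 3060.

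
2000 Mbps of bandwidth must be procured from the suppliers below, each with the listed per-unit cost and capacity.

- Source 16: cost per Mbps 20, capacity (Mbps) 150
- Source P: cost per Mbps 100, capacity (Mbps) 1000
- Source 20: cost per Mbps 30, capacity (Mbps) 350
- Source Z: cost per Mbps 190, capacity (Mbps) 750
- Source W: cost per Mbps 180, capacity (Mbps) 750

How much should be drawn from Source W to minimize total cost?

Use suppliers in increasing cost order.
Source 16 (20): use full 150 — 1850 Mbps to go.
Take 350 from Source 20 at 30 — need 1500 more.
Take 1000 from Source P at 100 — need 500 more.
Source W at 180: take 500 of its 750 — requirement met.
Source Z: unused.

500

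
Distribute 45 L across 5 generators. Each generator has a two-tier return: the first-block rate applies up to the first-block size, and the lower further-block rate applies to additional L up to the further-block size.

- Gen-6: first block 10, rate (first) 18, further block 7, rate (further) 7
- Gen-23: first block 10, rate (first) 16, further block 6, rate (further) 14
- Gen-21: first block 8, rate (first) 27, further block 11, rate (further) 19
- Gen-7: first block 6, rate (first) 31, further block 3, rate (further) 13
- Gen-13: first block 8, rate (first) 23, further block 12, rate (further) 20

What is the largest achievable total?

1035

Order all 10 blocks by rate: Gen-7/tier1 31 > Gen-21/tier1 27 > Gen-13/tier1 23 > Gen-13/tier2 20 > Gen-21/tier2 19 > Gen-6/tier1 18 > Gen-23/tier1 16 > Gen-23/tier2 14 > Gen-7/tier2 13 > Gen-6/tier2 7.
Gen-7 tier1 at 31: fill all 6 — 39 left.
Fill Gen-21 tier1 block (8 at 27) — 31 left.
Gen-13/tier1 (23): +8 — 23 left.
Gen-13/tier2 (20): +12 — 11 left.
Gen-21/tier2 (19): +11 — 0 left.
Total = 31×6 + 27×8 + 23×8 + 20×12 + 19×11 = 1035.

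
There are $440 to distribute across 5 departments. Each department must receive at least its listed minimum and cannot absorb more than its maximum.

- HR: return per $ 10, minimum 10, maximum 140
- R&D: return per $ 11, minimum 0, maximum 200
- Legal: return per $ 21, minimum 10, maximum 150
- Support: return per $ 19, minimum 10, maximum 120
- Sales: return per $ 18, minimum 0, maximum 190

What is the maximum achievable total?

8410

Meeting every minimum uses 10+0+10+10+0 = 30 $, leaving 410.
Highest return per $ first: Legal 21 > Support 19 > Sales 18 > R&D 11 > HR 10.
Give Legal 140 more to hit its cap of 150 → 270 left.
Support takes 110 more to reach its cap of 120 → 160 left.
Only 160 left; Sales takes them to reach 160.
Total = 10×10 + 21×150 + 19×120 + 18×160 = 8410.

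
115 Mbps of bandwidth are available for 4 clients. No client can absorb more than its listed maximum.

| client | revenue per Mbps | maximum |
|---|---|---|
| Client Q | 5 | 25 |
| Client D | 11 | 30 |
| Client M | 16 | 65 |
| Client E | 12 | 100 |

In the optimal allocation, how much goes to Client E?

50

Order the clients by revenue per Mbps: Client M 16 > Client E 12 > Client D 11 > Client Q 5.
Client M: +65 to 65 (cap) → 50 left.
Client E: +50 (room for 100) → 50. Pool exhausted.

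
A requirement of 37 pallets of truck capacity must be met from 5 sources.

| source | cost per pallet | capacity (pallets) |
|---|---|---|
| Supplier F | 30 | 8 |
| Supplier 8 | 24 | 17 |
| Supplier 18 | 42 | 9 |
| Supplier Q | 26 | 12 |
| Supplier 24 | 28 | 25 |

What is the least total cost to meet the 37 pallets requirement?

Use sources in increasing cost order.
Supplier 8 (24): use full 17 ; 20 pallets to go.
Supplier Q (26): use full 12 ; 8 pallets to go.
Supplier 24 at 28: take 8 of its 25 ; requirement met.
Supplier F, Supplier 18: unused.
Cost = 17×24 + 12×26 + 8×28 = 944.

944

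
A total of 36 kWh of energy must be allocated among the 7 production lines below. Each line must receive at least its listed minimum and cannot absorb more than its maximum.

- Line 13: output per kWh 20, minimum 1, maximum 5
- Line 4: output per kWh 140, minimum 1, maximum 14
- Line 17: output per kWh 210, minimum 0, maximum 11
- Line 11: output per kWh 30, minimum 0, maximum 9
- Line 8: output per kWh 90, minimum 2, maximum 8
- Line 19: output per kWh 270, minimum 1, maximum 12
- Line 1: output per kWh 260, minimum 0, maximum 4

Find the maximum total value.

7630

Meeting every minimum uses 1+1+0+0+2+1+0 = 5 kWh, leaving 31.
Order the production lines by output per kWh: Line 19 270 > Line 1 260 > Line 17 210 > Line 4 140 > Line 8 90 > Line 11 30 > Line 13 20.
Line 19 takes 11 more to reach its cap of 12 → 20 left.
Give Line 1 4 more to hit its cap of 4 → 16 left.
Line 17 takes 11 more to reach its cap of 11 → 5 left.
Line 4: +5 (room for 13) → 6. Pool exhausted.
Total = 20×1 + 140×6 + 210×11 + 90×2 + 270×12 + 260×4 = 7630.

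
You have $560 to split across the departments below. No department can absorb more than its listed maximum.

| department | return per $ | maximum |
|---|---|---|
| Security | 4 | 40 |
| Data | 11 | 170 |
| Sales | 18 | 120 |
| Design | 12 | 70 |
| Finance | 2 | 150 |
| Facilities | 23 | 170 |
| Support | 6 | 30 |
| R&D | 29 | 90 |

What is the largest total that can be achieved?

Highest return per $ first: R&D 29 > Facilities 23 > Sales 18 > Design 12 > Data 11 > Support 6 > Security 4 > Finance 2.
R&D: +90 to 90 (cap) ; 470 left.
Facilities: +170 to 170 (cap) ; 300 left.
Sales takes 120 to reach its cap of 120 ; 180 left.
Give Design 70 to hit its cap of 70 ; 110 left.
Only 110 left; Data takes them to reach 110.
Total = 11×110 + 18×120 + 12×70 + 23×170 + 29×90 = 10730.

10730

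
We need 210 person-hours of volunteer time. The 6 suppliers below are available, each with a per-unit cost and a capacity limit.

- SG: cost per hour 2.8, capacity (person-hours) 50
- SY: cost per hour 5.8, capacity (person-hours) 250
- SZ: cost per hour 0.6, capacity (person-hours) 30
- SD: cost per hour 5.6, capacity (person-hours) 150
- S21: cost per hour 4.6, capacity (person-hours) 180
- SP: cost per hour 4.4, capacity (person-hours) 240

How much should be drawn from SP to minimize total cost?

130

Use suppliers in increasing cost order.
Take 30 from SZ at 0.6 ; need 180 more.
Take 50 from SG at 2.8 ; need 130 more.
SP at 4.4: take 130 of its 240 ; requirement met.
S21, SD, SY: unused.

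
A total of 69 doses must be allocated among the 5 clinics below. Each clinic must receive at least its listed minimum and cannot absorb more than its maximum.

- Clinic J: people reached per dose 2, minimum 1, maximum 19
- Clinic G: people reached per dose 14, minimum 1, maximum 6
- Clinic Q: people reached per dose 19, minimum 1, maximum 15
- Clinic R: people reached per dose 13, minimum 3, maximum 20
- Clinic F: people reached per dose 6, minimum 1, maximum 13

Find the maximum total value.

737

Meeting every minimum uses 1+1+1+3+1 = 7 doses, leaving 62.
Rank by people reached per dose: Clinic Q 19 > Clinic G 14 > Clinic R 13 > Clinic F 6 > Clinic J 2.
Clinic Q: +14 to 15 (cap) — 48 left.
Clinic G takes 5 more to reach its cap of 6 — 43 left.
Give Clinic R 17 more to hit its cap of 20 — 26 left.
Clinic F takes 12 more to reach its cap of 13 — 14 left.
Only 14 left; Clinic J takes them to reach 15.
Total = 2×15 + 14×6 + 19×15 + 13×20 + 6×13 = 737.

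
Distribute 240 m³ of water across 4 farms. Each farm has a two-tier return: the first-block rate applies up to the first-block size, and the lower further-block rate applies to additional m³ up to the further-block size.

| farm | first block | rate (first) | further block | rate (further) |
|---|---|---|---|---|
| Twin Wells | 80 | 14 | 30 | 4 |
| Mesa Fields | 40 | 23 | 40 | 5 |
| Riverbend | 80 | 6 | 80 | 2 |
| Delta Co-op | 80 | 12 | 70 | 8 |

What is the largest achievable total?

3320

Rank every tier by rate: Mesa Fields/first 23 > Twin Wells/first 14 > Delta Co-op/first 12 > Delta Co-op/second 8 > Riverbend/first 6 > Mesa Fields/second 5 > Twin Wells/second 4 > Riverbend/second 2.
Mesa Fields/first (23): +40 → 200 left.
Fill Twin Wells first block (80 at 14) → 120 left.
Delta Co-op/first (12): +80 → 40 left.
40 remain; put them into Delta Co-op second at 8.
Total = 23×40 + 14×80 + 12×80 + 8×40 = 3320.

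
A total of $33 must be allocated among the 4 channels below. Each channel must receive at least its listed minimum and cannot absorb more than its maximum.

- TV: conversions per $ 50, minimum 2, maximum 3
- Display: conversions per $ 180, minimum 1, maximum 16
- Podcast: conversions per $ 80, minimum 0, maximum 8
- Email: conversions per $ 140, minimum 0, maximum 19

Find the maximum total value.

Meeting every minimum uses 2+1+0+0 = 3 $, leaving 30.
Highest conversions per $ first: Display 180 > Email 140 > Podcast 80 > TV 50.
Give Display 15 more to hit its cap of 16 — 15 left.
Email: +15 (room for 19) → 15. Pool exhausted.
Total = 50×2 + 180×16 + 140×15 = 5080.

5080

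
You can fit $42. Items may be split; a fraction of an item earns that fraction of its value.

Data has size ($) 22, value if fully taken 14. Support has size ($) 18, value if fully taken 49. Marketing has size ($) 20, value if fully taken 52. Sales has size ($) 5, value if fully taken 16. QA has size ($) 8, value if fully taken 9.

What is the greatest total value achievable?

114.4

Best value per unit of size first: Sales 16/5≈3.2, Support 49/18≈2.72, Marketing 52/20≈2.6, QA 9/8≈1.12, Data 14/22≈0.636.
All 5 $ of Sales fit (value 16) ; 37 remain.
All 18 $ of Support fit (value 49) ; 19 remain.
Fill the last 19 $ with part of Marketing: 19/20 of it earns 49.4.
Total value = 114.4.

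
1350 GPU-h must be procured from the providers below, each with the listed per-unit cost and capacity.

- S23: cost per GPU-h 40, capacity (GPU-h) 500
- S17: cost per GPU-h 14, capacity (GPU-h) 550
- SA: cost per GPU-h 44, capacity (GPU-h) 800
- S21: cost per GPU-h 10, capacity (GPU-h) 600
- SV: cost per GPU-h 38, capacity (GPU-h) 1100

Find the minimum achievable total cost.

Fill from the cheapest provider first.
S21 (10): use full 600 → 750 GPU-h to go.
S17 at 14: take all 550 GPU-h → 200 still needed.
SV at 38: take 200 of its 1100 → requirement met.
S23, SA: unused.
Cost = 600×10 + 550×14 + 200×38 = 21300.

21300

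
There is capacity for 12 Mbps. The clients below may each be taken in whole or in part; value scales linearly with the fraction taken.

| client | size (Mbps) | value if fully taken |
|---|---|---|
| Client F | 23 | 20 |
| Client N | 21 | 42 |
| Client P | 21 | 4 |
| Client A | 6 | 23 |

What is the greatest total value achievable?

35

Best value per unit of size first: Client A 23/6≈3.83, Client N 42/21≈2, Client F 20/23≈0.87, Client P 4/21≈0.19.
Client A: take in full, 6 Mbps for value 23 → 6 left.
6 Mbps left: a 6/21 share of Client N gives 42×6/21 = 12.
Total value = 35.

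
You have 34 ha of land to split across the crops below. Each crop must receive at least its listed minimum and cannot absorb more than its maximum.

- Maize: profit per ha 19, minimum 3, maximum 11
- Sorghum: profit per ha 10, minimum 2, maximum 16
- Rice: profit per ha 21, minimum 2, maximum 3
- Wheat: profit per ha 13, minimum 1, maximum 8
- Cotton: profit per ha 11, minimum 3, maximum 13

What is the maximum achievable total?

Meeting every minimum uses 3+2+2+1+3 = 11 ha, leaving 23.
Highest profit per ha first: Rice 21 > Maize 19 > Wheat 13 > Cotton 11 > Sorghum 10.
Give Rice 1 more to hit its cap of 3 → 22 left.
Maize takes 8 more to reach its cap of 11 → 14 left.
Give Wheat 7 more to hit its cap of 8 → 7 left.
Only 7 left; Cotton takes them to reach 10.
Total = 19×11 + 10×2 + 21×3 + 13×8 + 11×10 = 506.

506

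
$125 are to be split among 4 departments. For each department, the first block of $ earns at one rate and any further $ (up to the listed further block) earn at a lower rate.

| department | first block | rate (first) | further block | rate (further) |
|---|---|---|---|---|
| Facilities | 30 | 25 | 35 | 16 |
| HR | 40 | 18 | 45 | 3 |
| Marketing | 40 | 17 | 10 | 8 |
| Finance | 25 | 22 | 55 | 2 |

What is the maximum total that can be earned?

Treat each block as its own option and order by rate: Facilities/tier1 25 > Finance/tier1 22 > HR/tier1 18 > Marketing/tier1 17 > Facilities/tier2 16 > Marketing/tier2 8 > HR/tier2 3 > Finance/tier2 2.
Facilities/tier1 (25): +30 — 95 left.
Finance tier1 at 22: fill all 25 — 70 left.
HR/tier1 (18): +40 — 30 left.
Marketing/tier1: +30 of 40 at 17; pool empty.
Total = 25×30 + 22×25 + 18×40 + 17×30 = 2530.

2530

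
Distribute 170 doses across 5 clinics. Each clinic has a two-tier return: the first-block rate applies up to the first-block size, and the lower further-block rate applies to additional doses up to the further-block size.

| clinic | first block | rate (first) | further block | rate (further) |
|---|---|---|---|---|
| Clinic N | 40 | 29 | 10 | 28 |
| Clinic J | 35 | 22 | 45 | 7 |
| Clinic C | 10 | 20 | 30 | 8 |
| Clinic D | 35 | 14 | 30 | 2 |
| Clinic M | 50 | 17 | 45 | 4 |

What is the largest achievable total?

3610

Order all 10 blocks by rate: Clinic N/T1 29 > Clinic N/T2 28 > Clinic J/T1 22 > Clinic C/T1 20 > Clinic M/T1 17 > Clinic D/T1 14 > Clinic C/T2 8 > Clinic J/T2 7 > Clinic M/T2 4 > Clinic D/T2 2.
Clinic N/T1 (29): +40 ; 130 left.
Clinic N/T2 (28): +10 ; 120 left.
Clinic J/T1 (22): +35 ; 85 left.
Clinic C/T1 (20): +10 ; 75 left.
Clinic M T1 at 17: fill all 50 ; 25 left.
Clinic D T1 at 14: only 25 left, fill 25.
Total = 29×40 + 28×10 + 22×35 + 20×10 + 17×50 + 14×25 = 3610.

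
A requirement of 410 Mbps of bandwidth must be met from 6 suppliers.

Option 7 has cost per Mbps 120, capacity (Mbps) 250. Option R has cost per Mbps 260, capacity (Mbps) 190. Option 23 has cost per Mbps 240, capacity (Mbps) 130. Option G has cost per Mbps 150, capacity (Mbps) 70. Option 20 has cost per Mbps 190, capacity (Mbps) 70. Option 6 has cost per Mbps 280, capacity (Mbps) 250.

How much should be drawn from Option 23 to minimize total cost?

Cheapest first:
Option 7 at 120: take all 250 Mbps — 160 still needed.
Take 70 from Option G at 150 — need 90 more.
Option 20 at 190: take all 70 Mbps — 20 still needed.
Take 20 from Option 23 at 240 to finish.
Option R, Option 6: unused.

20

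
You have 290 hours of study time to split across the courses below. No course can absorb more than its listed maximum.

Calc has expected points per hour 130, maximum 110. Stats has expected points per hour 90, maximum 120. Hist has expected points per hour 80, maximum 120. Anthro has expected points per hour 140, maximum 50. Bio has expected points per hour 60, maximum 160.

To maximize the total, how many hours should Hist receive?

10

Highest expected points per hour first: Anthro 140 > Calc 130 > Stats 90 > Hist 80 > Bio 60.
Anthro takes 50 to reach its cap of 50 — 240 left.
Give Calc 110 to hit its cap of 110 — 130 left.
Stats: +120 to 120 (cap) — 10 left.
Hist has room for 120 but only 10 remain, so it gets 10.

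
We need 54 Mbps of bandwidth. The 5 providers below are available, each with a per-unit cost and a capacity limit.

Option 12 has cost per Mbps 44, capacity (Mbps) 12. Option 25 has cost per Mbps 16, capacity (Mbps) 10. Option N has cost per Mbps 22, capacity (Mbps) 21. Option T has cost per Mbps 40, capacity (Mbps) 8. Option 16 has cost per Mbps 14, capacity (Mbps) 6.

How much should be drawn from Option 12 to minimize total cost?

Fill from the cheapest provider first.
Take 6 from Option 16 at 14 ; need 48 more.
Take 10 from Option 25 at 16 ; need 38 more.
Option N at 22: take all 21 Mbps ; 17 still needed.
Option T at 40: take all 8 Mbps ; 9 still needed.
Option 12 (44): take the remaining 9 ; done.

9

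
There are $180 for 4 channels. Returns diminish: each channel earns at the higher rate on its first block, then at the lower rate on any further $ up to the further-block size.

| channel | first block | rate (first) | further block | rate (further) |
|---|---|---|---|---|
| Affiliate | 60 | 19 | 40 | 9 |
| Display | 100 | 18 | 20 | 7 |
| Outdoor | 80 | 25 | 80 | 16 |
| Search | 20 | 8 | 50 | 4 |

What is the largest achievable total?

3860

Order all 8 blocks by rate: Outdoor/T1 25 > Affiliate/T1 19 > Display/T1 18 > Outdoor/T2 16 > Affiliate/T2 9 > Search/T1 8 > Display/T2 7 > Search/T2 4.
Outdoor/T1 (25): +80 ; 100 left.
Affiliate T1 at 19: fill all 60 ; 40 left.
40 remain; put them into Display T1 at 18.
Total = 25×80 + 19×60 + 18×40 = 3860.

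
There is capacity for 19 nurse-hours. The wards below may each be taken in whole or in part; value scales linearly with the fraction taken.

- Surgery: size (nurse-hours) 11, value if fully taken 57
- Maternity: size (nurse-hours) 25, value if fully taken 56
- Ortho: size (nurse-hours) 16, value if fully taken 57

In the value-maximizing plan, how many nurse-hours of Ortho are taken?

8

Rank by value-to-size ratio: Surgery 57/11≈5.18, Ortho 57/16≈3.56, Maternity 56/25≈2.24.
Take all of Surgery (11 nurse-hours, value 57) ; 8 nurse-hours left.
8 nurse-hours left: a 8/16 share of Ortho gives 57×8/16 = 28.5.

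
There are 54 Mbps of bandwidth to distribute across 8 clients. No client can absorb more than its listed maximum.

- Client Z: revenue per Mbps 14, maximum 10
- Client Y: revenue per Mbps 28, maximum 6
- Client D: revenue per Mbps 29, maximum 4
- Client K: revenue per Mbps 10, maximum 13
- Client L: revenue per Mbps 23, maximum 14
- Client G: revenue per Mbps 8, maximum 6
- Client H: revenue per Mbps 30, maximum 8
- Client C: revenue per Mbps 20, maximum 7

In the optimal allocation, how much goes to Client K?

5

Rank by revenue per Mbps: Client H 30 > Client D 29 > Client Y 28 > Client L 23 > Client C 20 > Client Z 14 > Client K 10 > Client G 8.
Give Client H 8 to hit its cap of 8 — 46 left.
Client D takes 4 to reach its cap of 4 — 42 left.
Give Client Y 6 to hit its cap of 6 — 36 left.
Give Client L 14 to hit its cap of 14 — 22 left.
Client C takes 7 to reach its cap of 7 — 15 left.
Client Z takes 10 to reach its cap of 10 — 5 left.
Client K: +5 (room for 13) → 5. Pool exhausted.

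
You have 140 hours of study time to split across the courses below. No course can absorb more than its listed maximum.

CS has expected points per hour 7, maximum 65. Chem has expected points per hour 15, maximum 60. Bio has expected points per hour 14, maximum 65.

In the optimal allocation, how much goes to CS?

Highest expected points per hour first: Chem 15 > Bio 14 > CS 7.
Chem: +60 to 60 (cap) ; 80 left.
Give Bio 65 to hit its cap of 65 ; 15 left.
Only 15 left; CS takes them to reach 15.

15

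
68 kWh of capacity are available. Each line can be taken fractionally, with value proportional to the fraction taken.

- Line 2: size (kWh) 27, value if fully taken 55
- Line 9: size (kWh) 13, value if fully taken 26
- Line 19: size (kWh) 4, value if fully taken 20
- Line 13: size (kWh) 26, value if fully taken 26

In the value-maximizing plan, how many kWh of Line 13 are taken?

Best value per unit of size first: Line 19 20/4≈5, Line 2 55/27≈2.04, Line 9 26/13≈2, Line 13 26/26≈1.
Take all of Line 19 (4 kWh, value 20) → 64 kWh left.
All 27 kWh of Line 2 fit (value 55) → 37 remain.
All 13 kWh of Line 9 fit (value 26) → 24 remain.
Only 24 kWh remain; take 24/26 of Line 13 for value 26×24/26 = 24.

24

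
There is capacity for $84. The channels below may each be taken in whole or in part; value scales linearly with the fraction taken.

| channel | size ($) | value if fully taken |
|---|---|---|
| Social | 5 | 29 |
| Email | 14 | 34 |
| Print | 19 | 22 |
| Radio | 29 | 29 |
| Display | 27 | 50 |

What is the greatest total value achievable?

Rank by value-to-size ratio: Social 29/5≈5.8, Email 34/14≈2.43, Display 50/27≈1.85, Print 22/19≈1.16, Radio 29/29≈1.
Social: take in full, 5 $ for value 29 → 79 left.
Email: take in full, 14 $ for value 34 → 65 left.
All 27 $ of Display fit (value 50) → 38 remain.
Take all of Print (19 $, value 22) → 19 $ left.
19 $ left: a 19/29 share of Radio gives 29×19/29 = 19.
Total value = 154.

154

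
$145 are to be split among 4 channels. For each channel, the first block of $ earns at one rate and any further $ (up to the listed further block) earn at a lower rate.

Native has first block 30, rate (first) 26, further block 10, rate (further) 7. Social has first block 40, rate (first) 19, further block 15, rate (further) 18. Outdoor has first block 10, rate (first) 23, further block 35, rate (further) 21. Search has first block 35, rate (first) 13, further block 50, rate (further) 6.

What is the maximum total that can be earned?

Order all 8 blocks by rate: Native/first 26 > Outdoor/first 23 > Outdoor/second 21 > Social/first 19 > Social/second 18 > Search/first 13 > Native/second 7 > Search/second 6.
Native first at 26: fill all 30 → 115 left.
Outdoor first at 23: fill all 10 → 105 left.
Outdoor/second (21): +35 → 70 left.
Fill Social first block (40 at 19) → 30 left.
Social second at 18: fill all 15 → 15 left.
Search/first: +15 of 35 at 13; pool empty.
Total = 26×30 + 23×10 + 21×35 + 19×40 + 18×15 + 13×15 = 2970.

2970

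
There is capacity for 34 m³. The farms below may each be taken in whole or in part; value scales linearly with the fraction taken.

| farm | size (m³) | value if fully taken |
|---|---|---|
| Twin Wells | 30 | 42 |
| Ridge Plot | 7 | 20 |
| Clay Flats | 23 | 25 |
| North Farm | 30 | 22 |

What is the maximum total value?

57.8

Rank by value-to-size ratio: Ridge Plot 20/7≈2.86, Twin Wells 42/30≈1.4, Clay Flats 25/23≈1.09, North Farm 22/30≈0.733.
All 7 m³ of Ridge Plot fit (value 20) — 27 remain.
Fill the last 27 m³ with part of Twin Wells: 27/30 of it earns 37.8.
Total value = 57.8.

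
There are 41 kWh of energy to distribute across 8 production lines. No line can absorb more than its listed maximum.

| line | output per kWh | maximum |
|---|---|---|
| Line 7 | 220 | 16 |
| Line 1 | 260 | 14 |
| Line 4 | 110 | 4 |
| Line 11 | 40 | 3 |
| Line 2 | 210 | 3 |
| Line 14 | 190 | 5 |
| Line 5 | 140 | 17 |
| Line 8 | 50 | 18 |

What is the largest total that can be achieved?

9160

Order the production lines by output per kWh: Line 1 260 > Line 7 220 > Line 2 210 > Line 14 190 > Line 5 140 > Line 4 110 > Line 8 50 > Line 11 40.
Line 1 takes 14 to reach its cap of 14 → 27 left.
Line 7 takes 16 to reach its cap of 16 → 11 left.
Line 2 takes 3 to reach its cap of 3 → 8 left.
Give Line 14 5 to hit its cap of 5 → 3 left.
Only 3 left; Line 5 takes them to reach 3.
Total = 220×16 + 260×14 + 210×3 + 190×5 + 140×3 = 9160.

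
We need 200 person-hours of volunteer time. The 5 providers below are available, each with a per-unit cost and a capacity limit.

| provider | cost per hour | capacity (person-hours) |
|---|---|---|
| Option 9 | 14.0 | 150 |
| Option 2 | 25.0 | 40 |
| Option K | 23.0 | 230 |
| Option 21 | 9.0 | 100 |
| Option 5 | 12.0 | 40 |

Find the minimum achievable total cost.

Fill from the cheapest provider first.
Option 21 at 9.0: take all 100 person-hours — 100 still needed.
Option 5 at 12.0: take all 40 person-hours — 60 still needed.
Option 9 at 14.0: take 60 of its 150 — requirement met.
Option K, Option 2: unused.
Cost = 100×9.0 + 40×12.0 + 60×14.0 = 2220.

2220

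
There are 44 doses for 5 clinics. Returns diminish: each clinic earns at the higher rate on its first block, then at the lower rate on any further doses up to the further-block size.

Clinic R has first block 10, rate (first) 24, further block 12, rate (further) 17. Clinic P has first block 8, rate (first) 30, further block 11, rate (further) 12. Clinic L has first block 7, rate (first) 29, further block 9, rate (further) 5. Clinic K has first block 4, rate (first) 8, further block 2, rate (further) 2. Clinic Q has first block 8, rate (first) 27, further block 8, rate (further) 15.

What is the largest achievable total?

Rank every tier by rate: Clinic P/T1 30 > Clinic L/T1 29 > Clinic Q/T1 27 > Clinic R/T1 24 > Clinic R/T2 17 > Clinic Q/T2 15 > Clinic P/T2 12 > Clinic K/T1 8 > Clinic L/T2 5 > Clinic K/T2 2.
Clinic P T1 at 30: fill all 8 → 36 left.
Fill Clinic L T1 block (7 at 29) → 29 left.
Clinic Q/T1 (27): +8 → 21 left.
Fill Clinic R T1 block (10 at 24) → 11 left.
Clinic R T2 at 17: only 11 left, fill 11.
Total = 30×8 + 29×7 + 27×8 + 24×10 + 17×11 = 1086.

1086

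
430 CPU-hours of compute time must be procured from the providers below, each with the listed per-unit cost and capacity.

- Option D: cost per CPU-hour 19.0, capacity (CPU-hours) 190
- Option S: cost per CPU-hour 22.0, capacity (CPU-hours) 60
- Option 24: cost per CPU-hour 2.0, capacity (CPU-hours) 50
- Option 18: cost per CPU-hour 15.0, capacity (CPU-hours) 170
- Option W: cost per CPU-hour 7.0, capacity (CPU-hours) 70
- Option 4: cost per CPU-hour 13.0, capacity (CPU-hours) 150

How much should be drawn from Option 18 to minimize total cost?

Use providers in increasing cost order.
Option 24 at 2.0: take all 50 CPU-hours ; 380 still needed.
Option W at 7.0: take all 70 CPU-hours ; 310 still needed.
Option 4 (13.0): use full 150 ; 160 CPU-hours to go.
Option 18 at 15.0: take 160 of its 170 ; requirement met.
Option D, Option S: unused.

160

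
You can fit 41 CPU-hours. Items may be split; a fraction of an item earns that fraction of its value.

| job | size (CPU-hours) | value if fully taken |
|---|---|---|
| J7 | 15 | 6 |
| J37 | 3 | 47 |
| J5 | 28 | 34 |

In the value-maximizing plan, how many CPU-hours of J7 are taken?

Sort by value density: J37 47/3≈15.7, J5 34/28≈1.21, J7 6/15≈0.4.
J37: take in full, 3 CPU-hours for value 47 ; 38 left.
Take all of J5 (28 CPU-hours, value 34) ; 10 CPU-hours left.
Fill the last 10 CPU-hours with part of J7: 10/15 of it earns 4.

10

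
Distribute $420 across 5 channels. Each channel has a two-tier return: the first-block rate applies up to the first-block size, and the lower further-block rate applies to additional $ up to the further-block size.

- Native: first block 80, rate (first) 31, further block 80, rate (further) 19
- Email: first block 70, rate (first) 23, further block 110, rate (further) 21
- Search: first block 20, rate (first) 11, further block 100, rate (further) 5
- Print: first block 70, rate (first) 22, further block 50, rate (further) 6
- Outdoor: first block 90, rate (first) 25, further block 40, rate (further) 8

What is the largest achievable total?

10190

Order all 10 blocks by rate: Native/tier1 31 > Outdoor/tier1 25 > Email/tier1 23 > Print/tier1 22 > Email/tier2 21 > Native/tier2 19 > Search/tier1 11 > Outdoor/tier2 8 > Print/tier2 6 > Search/tier2 5.
Native/tier1 (31): +80 — 340 left.
Outdoor tier1 at 25: fill all 90 — 250 left.
Email tier1 at 23: fill all 70 — 180 left.
Print tier1 at 22: fill all 70 — 110 left.
Email tier2 at 21: fill all 110 — 0 left.
Total = 31×80 + 25×90 + 23×70 + 22×70 + 21×110 = 10190.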